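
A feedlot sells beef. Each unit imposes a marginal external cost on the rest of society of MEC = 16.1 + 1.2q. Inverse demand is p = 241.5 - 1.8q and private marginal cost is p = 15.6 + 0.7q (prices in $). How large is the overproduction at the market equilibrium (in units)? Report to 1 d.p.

Market equilibrium (private): 15.6 + 0.7q = 241.5 - 1.8q → q_m = 90.3600.
Social marginal cost = private MC + MEC = 31.7 + 1.9q.
Set SMC = demand: 31.7 + 1.9q = 241.5 - 1.8q → q* = 56.7027.
Gap = |90.3600 − 56.7027| = 33.6573.

33.7 units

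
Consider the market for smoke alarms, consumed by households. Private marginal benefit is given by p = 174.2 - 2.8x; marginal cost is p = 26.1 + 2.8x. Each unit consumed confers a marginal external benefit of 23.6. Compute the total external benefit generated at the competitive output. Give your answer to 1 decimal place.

624.1

Market equilibrium (private): 26.1 + 2.8x = 174.2 - 2.8x → x_m = 26.4464.
Total external benefit = MEB × x_m = 23.6 × 26.4464 = 624.1350.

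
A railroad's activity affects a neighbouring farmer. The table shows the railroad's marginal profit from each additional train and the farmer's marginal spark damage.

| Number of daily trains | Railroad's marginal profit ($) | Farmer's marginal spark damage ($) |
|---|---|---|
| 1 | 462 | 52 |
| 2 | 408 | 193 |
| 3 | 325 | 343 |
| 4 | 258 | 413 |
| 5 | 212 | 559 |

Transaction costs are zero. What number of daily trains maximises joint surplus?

Bargaining reaches the level where marginal profit last exceeds marginal spark damage.
That holds through level 2 (408 ≥ 193) but not at 3 (325 < 343).

2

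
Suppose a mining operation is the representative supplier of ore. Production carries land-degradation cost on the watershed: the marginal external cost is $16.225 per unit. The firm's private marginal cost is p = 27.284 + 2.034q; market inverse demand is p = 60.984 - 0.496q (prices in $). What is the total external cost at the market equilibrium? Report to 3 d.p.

$216.120

Market equilibrium (private): 27.284 + 2.034q = 60.984 - 0.496q → q_m = 13.3202.
Total external cost = MEC × q_m = 16.225 × 13.3202 = 216.1202.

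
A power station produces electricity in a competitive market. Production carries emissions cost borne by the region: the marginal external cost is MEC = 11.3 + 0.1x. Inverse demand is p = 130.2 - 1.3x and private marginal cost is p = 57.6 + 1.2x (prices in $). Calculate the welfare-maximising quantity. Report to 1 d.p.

Social marginal cost = private MC + MEC = 68.9 + 1.3x.
Set SMC = demand: 68.9 + 1.3x = 130.2 - 1.3x → x* = 23.5769.

x* = 23.6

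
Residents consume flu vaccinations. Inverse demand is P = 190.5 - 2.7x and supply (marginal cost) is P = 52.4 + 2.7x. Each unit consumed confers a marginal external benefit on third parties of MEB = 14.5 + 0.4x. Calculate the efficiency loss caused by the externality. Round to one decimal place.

DWL = 61.2

Market equilibrium (private): 52.4 + 2.7x = 190.5 - 2.7x → x_m = 25.5741.
Social marginal benefit = demand + MEB = 205.0 - 2.3x.
Set SMB = MC: 205.0 - 2.3x = 52.4 + 2.7x → x* = 30.5200.
The welfare-loss triangle has base |x_m − x*| and height MEB(x_m) (the vertical gap between SMB and MC is zero at x* and MEB at x_m).
DWL = ½ × 4.9459 × 24.7296 = 61.1551.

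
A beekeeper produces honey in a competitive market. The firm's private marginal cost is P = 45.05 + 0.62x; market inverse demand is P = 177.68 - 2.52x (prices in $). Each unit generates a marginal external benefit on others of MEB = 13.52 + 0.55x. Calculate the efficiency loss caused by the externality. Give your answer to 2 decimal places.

Market equilibrium (private): 45.05 + 0.62x = 177.68 - 2.52x → x_m = 42.2389.
Social marginal cost = private MC − MEB = 31.53 + 0.07x.
Set SMC = demand: 31.53 + 0.07x = 177.68 - 2.52x → x* = 56.4286.
The welfare-loss triangle has base |x_m − x*| and height MEB(x_m) (the vertical gap between SMC and demand is zero at x* and MEB at x_m).
DWL = ½ × 14.1897 × 36.7514 = 260.7457.

DWL = $260.75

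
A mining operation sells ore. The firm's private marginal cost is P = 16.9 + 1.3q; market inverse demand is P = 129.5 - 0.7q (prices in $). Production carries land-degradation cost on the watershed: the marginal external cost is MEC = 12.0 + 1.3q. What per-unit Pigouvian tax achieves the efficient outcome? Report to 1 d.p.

Social marginal cost = private MC + MEC = 28.9 + 2.6q.
Set SMC = demand: 28.9 + 2.6q = 129.5 - 0.7q → q* = 30.4848.
The Pigouvian tax equals MEC at q*: 12.0 + 1.3×30.4848 = 51.6302.

tax = $51.6 per unit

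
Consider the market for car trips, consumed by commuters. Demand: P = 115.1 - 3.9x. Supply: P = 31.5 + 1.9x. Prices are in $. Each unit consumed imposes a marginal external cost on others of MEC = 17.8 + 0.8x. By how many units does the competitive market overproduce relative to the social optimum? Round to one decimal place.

Market equilibrium (private): 31.5 + 1.9x = 115.1 - 3.9x → x_m = 14.4138.
Social marginal benefit = demand − MEC = 97.3 - 4.7x.
Set SMB = MC: 97.3 - 4.7x = 31.5 + 1.9x → x* = 9.9697.
Gap = |14.4138 − 9.9697| = 4.4441.

4.4 units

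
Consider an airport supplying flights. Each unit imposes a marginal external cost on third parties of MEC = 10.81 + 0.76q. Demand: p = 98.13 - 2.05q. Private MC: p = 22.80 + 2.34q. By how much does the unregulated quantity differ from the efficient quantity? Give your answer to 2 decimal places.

4.63 units

Market equilibrium (private): 22.80 + 2.34q = 98.13 - 2.05q → q_m = 17.1595.
Social marginal cost = private MC + MEC = 33.61 + 3.10q.
Set SMC = demand: 33.61 + 3.10q = 98.13 - 2.05q → q* = 12.5282.
Gap = |17.1595 − 12.5282| = 4.6313.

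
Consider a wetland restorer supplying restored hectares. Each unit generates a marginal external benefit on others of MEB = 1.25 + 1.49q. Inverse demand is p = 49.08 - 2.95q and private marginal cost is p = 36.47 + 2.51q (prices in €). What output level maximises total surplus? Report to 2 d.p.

Social marginal cost = private MC − MEB = 35.22 + 1.02q.
Set SMC = demand: 35.22 + 1.02q = 49.08 - 2.95q → q* = 3.4912.

q* = 3.49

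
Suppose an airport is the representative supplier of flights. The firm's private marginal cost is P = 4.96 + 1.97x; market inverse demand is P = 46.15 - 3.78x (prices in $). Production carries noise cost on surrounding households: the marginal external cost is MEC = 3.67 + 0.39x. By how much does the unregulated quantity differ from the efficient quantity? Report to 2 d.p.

Market equilibrium (private): 4.96 + 1.97x = 46.15 - 3.78x → x_m = 7.1635.
Social marginal cost = private MC + MEC = 8.63 + 2.36x.
Set SMC = demand: 8.63 + 2.36x = 46.15 - 3.78x → x* = 6.1107.
Gap = |7.1635 − 6.1107| = 1.0528.

1.05 units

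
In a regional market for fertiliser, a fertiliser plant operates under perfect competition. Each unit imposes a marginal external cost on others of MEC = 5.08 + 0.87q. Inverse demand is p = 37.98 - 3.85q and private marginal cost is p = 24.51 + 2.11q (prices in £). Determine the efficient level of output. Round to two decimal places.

q* = 1.23

Social marginal cost = private MC + MEC = 29.59 + 2.98q.
Set SMC = demand: 29.59 + 2.98q = 37.98 - 3.85q → q* = 1.2284.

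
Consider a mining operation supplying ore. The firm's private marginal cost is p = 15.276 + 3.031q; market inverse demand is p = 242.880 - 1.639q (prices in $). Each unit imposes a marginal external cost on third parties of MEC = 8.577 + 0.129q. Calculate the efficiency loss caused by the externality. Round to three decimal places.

DWL = $23.020

Market equilibrium (private): 15.276 + 3.031q = 242.880 - 1.639q → q_m = 48.7375.
Social marginal cost = private MC + MEC = 23.853 + 3.160q.
Set SMC = demand: 23.853 + 3.160q = 242.880 - 1.639q → q* = 45.6401.
The welfare-loss triangle has base |q_m − q*| and height MEC(q_m) (the vertical gap between SMC and demand is zero at q* and MEC at q_m).
DWL = ½ × 3.0974 × 14.8641 = 23.0200.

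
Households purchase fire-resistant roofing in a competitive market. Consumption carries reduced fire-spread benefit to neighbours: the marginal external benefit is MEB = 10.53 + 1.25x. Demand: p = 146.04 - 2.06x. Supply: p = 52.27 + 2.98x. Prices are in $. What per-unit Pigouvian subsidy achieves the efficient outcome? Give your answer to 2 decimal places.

Social marginal benefit = demand + MEB = 156.57 - 0.81x.
Set SMB = MC: 156.57 - 0.81x = 52.27 + 2.98x → x* = 27.5198.
The Pigouvian subsidy equals MEB at x*: 10.53 + 1.25×27.5198 = 44.9298.

subsidy = $44.93 per unit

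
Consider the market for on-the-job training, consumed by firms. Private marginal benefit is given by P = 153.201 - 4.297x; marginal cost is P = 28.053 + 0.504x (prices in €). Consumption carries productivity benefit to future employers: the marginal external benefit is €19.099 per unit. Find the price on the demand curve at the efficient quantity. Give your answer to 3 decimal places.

Social marginal benefit = demand + MEB = 172.300 - 4.297x.
Set SMB = MC: 172.300 - 4.297x = 28.053 + 0.504x → x* = 30.0452.
Consumer price on the demand curve at x*: 153.201 − 4.297×30.0452 = 24.0968.

P = €24.097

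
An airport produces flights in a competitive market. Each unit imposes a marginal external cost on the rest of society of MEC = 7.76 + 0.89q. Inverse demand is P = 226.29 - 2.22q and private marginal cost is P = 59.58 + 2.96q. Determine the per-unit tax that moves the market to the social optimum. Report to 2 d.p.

tax = 31.07 per unit

Social marginal cost = private MC + MEC = 67.34 + 3.85q.
Set SMC = demand: 67.34 + 3.85q = 226.29 - 2.22q → q* = 26.1862.
The Pigouvian tax equals MEC at q*: 7.76 + 0.89×26.1862 = 31.0657.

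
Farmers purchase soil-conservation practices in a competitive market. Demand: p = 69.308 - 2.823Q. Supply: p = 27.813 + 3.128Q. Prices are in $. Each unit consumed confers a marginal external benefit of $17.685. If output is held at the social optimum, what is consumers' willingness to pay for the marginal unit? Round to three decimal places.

Social marginal benefit = demand + MEB = 86.993 - 2.823Q.
Set SMB = MC: 86.993 - 2.823Q = 27.813 + 3.128Q → Q* = 9.9445.
Consumer price on the demand curve at Q*: 69.308 − 2.823×9.9445 = 41.2347.

P = $41.235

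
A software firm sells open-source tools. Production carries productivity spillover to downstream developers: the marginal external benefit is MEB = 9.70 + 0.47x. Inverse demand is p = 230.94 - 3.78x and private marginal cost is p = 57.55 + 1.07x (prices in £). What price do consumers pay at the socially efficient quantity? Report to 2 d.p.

P = £72.93

Social marginal cost = private MC − MEB = 47.85 + 0.60x.
Set SMC = demand: 47.85 + 0.60x = 230.94 - 3.78x → x* = 41.8014.
Consumer price on the demand curve at x*: 230.94 − 3.78×41.8014 = 72.9307.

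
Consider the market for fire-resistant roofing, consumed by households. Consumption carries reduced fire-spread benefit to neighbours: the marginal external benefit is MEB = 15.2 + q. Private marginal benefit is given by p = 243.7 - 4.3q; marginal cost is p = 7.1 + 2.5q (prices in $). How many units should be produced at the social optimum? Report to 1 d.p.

q* = 43.4

Social marginal benefit = demand + MEB = 258.9 - 3.3q.
Set SMB = MC: 258.9 - 3.3q = 7.1 + 2.5q → q* = 43.4138.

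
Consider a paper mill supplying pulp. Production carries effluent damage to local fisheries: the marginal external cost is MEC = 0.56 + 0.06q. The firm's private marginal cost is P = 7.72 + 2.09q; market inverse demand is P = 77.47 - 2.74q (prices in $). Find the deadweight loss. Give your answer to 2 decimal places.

DWL = $0.21

Market equilibrium (private): 7.72 + 2.09q = 77.47 - 2.74q → q_m = 14.4410.
Social marginal cost = private MC + MEC = 8.28 + 2.15q.
Set SMC = demand: 8.28 + 2.15q = 77.47 - 2.74q → q* = 14.1493.
The loss is the area between SMC and demand from q* to q_m; with linear curves that's a triangle of height MEC(q_m).
DWL = ½ × 0.2917 × 1.4265 = 0.2081.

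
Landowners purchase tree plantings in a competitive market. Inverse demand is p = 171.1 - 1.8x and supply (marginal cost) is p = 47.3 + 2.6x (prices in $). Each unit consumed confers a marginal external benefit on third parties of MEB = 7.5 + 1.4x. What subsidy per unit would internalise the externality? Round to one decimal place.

Social marginal benefit = demand + MEB = 178.6 - 0.4x.
Set SMB = MC: 178.6 - 0.4x = 47.3 + 2.6x → x* = 43.7667.
The Pigouvian subsidy equals MEB at x*: 7.5 + 1.4×43.7667 = 68.7734.

subsidy = $68.8 per unit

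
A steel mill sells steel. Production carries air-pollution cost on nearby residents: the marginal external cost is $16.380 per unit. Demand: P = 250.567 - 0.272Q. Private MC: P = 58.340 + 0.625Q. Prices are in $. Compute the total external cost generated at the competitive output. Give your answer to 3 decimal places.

Market equilibrium (private): 58.340 + 0.625Q = 250.567 - 0.272Q → Q_m = 214.2999.
Total external cost = MEC × Q_m = 16.380 × 214.2999 = 3510.2324.

$3510.232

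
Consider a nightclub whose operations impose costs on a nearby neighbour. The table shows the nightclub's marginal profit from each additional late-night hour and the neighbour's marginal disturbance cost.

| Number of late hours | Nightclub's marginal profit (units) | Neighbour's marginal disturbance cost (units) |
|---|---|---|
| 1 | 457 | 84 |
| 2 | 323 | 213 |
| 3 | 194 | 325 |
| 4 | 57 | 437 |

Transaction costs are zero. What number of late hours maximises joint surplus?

2

Bargaining reaches the level where marginal profit last exceeds marginal disturbance cost.
That holds through level 2 (323 ≥ 213) but not at 3 (194 < 325).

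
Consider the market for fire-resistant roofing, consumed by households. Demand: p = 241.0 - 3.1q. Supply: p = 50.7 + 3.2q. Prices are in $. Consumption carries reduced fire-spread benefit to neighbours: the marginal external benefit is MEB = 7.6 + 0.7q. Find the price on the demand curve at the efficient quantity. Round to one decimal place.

Social marginal benefit = demand + MEB = 248.6 - 2.4q.
Set SMB = MC: 248.6 - 2.4q = 50.7 + 3.2q → q* = 35.3393.
Consumer price on the demand curve at q*: 241.0 − 3.1×35.3393 = 131.4482.

P = $131.4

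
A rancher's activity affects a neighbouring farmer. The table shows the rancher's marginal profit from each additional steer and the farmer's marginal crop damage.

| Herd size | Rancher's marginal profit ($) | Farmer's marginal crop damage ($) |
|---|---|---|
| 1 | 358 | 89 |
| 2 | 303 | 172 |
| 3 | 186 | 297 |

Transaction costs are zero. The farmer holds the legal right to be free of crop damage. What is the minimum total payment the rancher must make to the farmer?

Efficient level: marginal profit ≥ marginal crop damage through level 2, so k* = 2.
With the farmer holding the right, the rancher must at least compensate total damage at k*: 89 + 172 = 261.

$261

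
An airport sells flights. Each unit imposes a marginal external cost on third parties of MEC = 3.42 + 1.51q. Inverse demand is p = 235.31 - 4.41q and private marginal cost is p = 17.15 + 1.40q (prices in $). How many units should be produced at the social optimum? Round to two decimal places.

q* = 29.34

Social marginal cost = private MC + MEC = 20.57 + 2.91q.
Set SMC = demand: 20.57 + 2.91q = 235.31 - 4.41q → q* = 29.3361.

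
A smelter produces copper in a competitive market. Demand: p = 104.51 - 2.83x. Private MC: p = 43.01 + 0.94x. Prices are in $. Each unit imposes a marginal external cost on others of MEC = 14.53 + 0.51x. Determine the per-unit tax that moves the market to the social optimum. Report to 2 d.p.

tax = $20.13 per unit

Social marginal cost = private MC + MEC = 57.54 + 1.45x.
Set SMC = demand: 57.54 + 1.45x = 104.51 - 2.83x → x* = 10.9743.
The Pigouvian tax equals MEC at x*: 14.53 + 0.51×10.9743 = 20.1269.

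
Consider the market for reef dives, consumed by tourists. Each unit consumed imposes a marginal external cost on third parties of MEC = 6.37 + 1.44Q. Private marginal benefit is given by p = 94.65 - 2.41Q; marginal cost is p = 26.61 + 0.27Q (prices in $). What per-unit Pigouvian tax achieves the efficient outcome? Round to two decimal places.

tax = $27.92 per unit

Social marginal benefit = demand − MEC = 88.28 - 3.85Q.
Set SMB = MC: 88.28 - 3.85Q = 26.61 + 0.27Q → Q* = 14.9684.
The Pigouvian tax equals MEC at Q*: 6.37 + 1.44×14.9684 = 27.9245.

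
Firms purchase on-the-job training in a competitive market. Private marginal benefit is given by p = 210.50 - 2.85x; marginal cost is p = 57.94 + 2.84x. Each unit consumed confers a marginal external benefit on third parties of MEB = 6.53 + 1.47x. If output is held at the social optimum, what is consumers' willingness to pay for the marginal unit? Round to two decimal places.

P = 103.06

Social marginal benefit = demand + MEB = 217.03 - 1.38x.
Set SMB = MC: 217.03 - 1.38x = 57.94 + 2.84x → x* = 37.6991.
Consumer price on the demand curve at x*: 210.50 − 2.85×37.6991 = 103.0576.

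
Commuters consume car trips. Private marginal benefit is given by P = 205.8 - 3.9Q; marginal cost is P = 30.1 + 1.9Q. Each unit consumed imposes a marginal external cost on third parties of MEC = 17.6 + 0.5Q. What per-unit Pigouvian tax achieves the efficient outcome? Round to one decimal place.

Social marginal benefit = demand − MEC = 188.2 - 4.4Q.
Set SMB = MC: 188.2 - 4.4Q = 30.1 + 1.9Q → Q* = 25.0952.
The Pigouvian tax equals MEC at Q*: 17.6 + 0.5×25.0952 = 30.1476.

tax = 30.1 per unit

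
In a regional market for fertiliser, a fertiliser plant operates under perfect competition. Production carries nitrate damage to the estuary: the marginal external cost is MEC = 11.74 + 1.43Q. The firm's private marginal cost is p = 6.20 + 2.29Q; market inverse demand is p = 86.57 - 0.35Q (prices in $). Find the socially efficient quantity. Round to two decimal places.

Social marginal cost = private MC + MEC = 17.94 + 3.72Q.
Set SMC = demand: 17.94 + 3.72Q = 86.57 - 0.35Q → Q* = 16.8624.

Q* = 16.86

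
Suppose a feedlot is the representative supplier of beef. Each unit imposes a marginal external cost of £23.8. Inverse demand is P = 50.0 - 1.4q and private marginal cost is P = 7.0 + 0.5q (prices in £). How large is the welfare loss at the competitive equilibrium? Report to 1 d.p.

DWL = £149.1

Market equilibrium (private): 7.0 + 0.5q = 50.0 - 1.4q → q_m = 22.6316.
Social marginal cost = private MC + MEC = 30.8 + 0.5q.
Set SMC = demand: 30.8 + 0.5q = 50.0 - 1.4q → q* = 10.1053.
Height of the DWL triangle at q_m is SMC(q_m) − demand(q_m) = MEC(q_m) = 23.8000.
DWL = ½ × 12.5263 × 23.8000 = 149.0630.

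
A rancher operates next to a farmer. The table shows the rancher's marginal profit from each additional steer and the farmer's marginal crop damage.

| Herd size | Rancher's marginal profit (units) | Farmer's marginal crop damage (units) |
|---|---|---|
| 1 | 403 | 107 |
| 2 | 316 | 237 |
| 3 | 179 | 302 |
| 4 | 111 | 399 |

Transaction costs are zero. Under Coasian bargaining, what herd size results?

Bargaining reaches the level where marginal profit last exceeds marginal crop damage.
That holds through level 2 (316 ≥ 237) but not at 3 (179 < 302).

2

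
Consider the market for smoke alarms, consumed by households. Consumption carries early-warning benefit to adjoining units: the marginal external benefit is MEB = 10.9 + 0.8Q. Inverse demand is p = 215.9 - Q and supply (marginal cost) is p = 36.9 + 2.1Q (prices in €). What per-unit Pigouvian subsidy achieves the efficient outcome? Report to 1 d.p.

subsidy = €77.0 per unit

Social marginal benefit = demand + MEB = 226.8 - 0.2Q.
Set SMB = MC: 226.8 - 0.2Q = 36.9 + 2.1Q → Q* = 82.5652.
The Pigouvian subsidy equals MEB at Q*: 10.9 + 0.8×82.5652 = 76.9522.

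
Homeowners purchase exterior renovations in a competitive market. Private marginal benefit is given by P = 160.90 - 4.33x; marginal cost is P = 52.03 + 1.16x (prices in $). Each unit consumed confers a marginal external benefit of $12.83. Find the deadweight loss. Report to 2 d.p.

Market equilibrium (private): 52.03 + 1.16x = 160.90 - 4.33x → x_m = 19.8306.
Social marginal benefit = demand + MEB = 173.73 - 4.33x.
Set SMB = MC: 173.73 - 4.33x = 52.03 + 1.16x → x* = 22.1676.
Between x* and x_m the wedge SMB − MC runs linearly from 0 to MEB(x_m), so the loss is a triangle.
DWL = ½ × 2.3370 × 12.8300 = 14.9919.

DWL = $14.99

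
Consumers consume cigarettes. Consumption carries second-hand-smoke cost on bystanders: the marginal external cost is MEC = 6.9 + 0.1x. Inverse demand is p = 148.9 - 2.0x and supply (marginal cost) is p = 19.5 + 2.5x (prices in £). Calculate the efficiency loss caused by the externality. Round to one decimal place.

Market equilibrium (private): 19.5 + 2.5x = 148.9 - 2.0x → x_m = 28.7556.
Social marginal benefit = demand − MEC = 142.0 - 2.1x.
Set SMB = MC: 142.0 - 2.1x = 19.5 + 2.5x → x* = 26.6304.
Between x* and x_m the wedge MC − SMB runs linearly from 0 to MEC(x_m), so the loss is a triangle.
DWL = ½ × 2.1252 × 9.7756 = 10.3876.

DWL = £10.4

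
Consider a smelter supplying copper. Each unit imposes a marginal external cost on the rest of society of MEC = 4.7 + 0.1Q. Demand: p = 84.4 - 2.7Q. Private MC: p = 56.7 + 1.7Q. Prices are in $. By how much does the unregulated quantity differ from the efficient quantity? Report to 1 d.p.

Market equilibrium (private): 56.7 + 1.7Q = 84.4 - 2.7Q → Q_m = 6.2955.
Social marginal cost = private MC + MEC = 61.4 + 1.8Q.
Set SMC = demand: 61.4 + 1.8Q = 84.4 - 2.7Q → Q* = 5.1111.
Gap = |6.2955 − 5.1111| = 1.1844.

1.2 units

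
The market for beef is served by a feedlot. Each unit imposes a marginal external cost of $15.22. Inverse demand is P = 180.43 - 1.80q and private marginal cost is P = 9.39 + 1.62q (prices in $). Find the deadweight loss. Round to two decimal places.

DWL = $33.87

Market equilibrium (private): 9.39 + 1.62q = 180.43 - 1.80q → q_m = 50.0117.
Social marginal cost = private MC + MEC = 24.61 + 1.62q.
Set SMC = demand: 24.61 + 1.62q = 180.43 - 1.80q → q* = 45.5614.
The loss is the area between SMC and demand from q* to q_m; with linear curves that's a triangle of height MEC(q_m).
DWL = ½ × 4.4503 × 15.2200 = 33.8668.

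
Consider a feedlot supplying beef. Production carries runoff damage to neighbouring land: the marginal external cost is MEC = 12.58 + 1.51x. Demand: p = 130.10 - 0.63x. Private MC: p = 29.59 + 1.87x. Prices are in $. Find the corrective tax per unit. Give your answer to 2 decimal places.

Social marginal cost = private MC + MEC = 42.17 + 3.38x.
Set SMC = demand: 42.17 + 3.38x = 130.10 - 0.63x → x* = 21.9277.
The Pigouvian tax equals MEC at x*: 12.58 + 1.51×21.9277 = 45.6908.

tax = $45.69 per unit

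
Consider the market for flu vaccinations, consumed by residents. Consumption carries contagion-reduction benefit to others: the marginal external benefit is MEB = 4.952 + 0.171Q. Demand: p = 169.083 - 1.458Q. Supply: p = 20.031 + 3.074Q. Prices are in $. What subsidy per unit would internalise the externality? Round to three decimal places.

subsidy = $10.991 per unit

Social marginal benefit = demand + MEB = 174.035 - 1.287Q.
Set SMB = MC: 174.035 - 1.287Q = 20.031 + 3.074Q → Q* = 35.3139.
The Pigouvian subsidy equals MEB at Q*: 4.952 + 0.171×35.3139 = 10.9907.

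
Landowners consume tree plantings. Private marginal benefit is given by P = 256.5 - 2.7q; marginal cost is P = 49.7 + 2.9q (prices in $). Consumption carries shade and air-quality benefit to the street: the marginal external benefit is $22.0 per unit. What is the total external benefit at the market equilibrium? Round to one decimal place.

Market equilibrium (private): 49.7 + 2.9q = 256.5 - 2.7q → q_m = 36.9286.
Total external benefit = MEB × q_m = 22.0 × 36.9286 = 812.4292.

$812.4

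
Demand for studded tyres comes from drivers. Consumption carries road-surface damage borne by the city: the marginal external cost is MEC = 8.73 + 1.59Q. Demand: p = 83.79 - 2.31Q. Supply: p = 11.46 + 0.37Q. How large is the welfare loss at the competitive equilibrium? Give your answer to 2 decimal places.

DWL = 312.29

Market equilibrium (private): 11.46 + 0.37Q = 83.79 - 2.31Q → Q_m = 26.9888.
Social marginal benefit = demand − MEC = 75.06 - 3.90Q.
Set SMB = MC: 75.06 - 3.90Q = 11.46 + 0.37Q → Q* = 14.8946.
The welfare-loss triangle has base |Q_m − Q*| and height MEC(Q_m) (the vertical gap between SMB and MC is zero at Q* and MEC at Q_m).
DWL = ½ × 12.0942 × 51.6422 = 312.2855.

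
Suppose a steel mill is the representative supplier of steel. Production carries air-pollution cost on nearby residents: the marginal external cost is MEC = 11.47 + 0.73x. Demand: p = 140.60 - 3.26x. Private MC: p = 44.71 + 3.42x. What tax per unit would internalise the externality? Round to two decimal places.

Social marginal cost = private MC + MEC = 56.18 + 4.15x.
Set SMC = demand: 56.18 + 4.15x = 140.60 - 3.26x → x* = 11.3927.
The Pigouvian tax equals MEC at x*: 11.47 + 0.73×11.3927 = 19.7867.

tax = 19.79 per unit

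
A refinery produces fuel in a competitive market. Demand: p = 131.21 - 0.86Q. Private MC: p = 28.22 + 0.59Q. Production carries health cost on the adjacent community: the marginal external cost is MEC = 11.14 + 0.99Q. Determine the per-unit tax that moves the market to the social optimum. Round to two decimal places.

tax = 48.41 per unit

Social marginal cost = private MC + MEC = 39.36 + 1.58Q.
Set SMC = demand: 39.36 + 1.58Q = 131.21 - 0.86Q → Q* = 37.6434.
The Pigouvian tax equals MEC at Q*: 11.14 + 0.99×37.6434 = 48.4070.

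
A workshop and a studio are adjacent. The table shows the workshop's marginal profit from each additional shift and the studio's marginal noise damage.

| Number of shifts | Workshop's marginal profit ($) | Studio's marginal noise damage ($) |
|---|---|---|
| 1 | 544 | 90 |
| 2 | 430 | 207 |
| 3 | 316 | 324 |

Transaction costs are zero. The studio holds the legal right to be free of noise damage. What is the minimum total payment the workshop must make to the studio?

Efficient level: marginal profit ≥ marginal noise damage through level 2, so k* = 2.
With the studio holding the right, the workshop must at least compensate total damage at k*: 90 + 207 = 297.

$297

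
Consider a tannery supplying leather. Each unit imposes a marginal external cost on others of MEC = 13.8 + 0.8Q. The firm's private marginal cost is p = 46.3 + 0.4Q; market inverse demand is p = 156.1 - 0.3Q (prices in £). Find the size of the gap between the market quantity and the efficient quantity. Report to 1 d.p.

Market equilibrium (private): 46.3 + 0.4Q = 156.1 - 0.3Q → Q_m = 156.8571.
Social marginal cost = private MC + MEC = 60.1 + 1.2Q.
Set SMC = demand: 60.1 + 1.2Q = 156.1 - 0.3Q → Q* = 64.0000.
Gap = |156.8571 − 64.0000| = 92.8571.

92.9 units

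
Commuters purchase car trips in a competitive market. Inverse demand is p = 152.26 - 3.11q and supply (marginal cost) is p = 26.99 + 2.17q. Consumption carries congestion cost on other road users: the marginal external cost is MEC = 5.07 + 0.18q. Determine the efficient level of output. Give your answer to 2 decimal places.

q* = 22.01

Social marginal benefit = demand − MEC = 147.19 - 3.29q.
Set SMB = MC: 147.19 - 3.29q = 26.99 + 2.17q → q* = 22.0147.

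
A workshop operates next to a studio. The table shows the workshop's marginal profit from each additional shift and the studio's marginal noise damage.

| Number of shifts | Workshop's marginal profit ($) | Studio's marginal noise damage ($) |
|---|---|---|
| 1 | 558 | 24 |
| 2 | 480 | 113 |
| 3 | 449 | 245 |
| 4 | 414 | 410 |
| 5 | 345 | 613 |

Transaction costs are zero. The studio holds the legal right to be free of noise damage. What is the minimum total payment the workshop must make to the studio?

$792

Efficient level: marginal profit ≥ marginal noise damage through level 4, so k* = 4.
With the studio holding the right, the workshop must at least compensate total damage at k*: 24 + 113 + 245 + 410 = 792.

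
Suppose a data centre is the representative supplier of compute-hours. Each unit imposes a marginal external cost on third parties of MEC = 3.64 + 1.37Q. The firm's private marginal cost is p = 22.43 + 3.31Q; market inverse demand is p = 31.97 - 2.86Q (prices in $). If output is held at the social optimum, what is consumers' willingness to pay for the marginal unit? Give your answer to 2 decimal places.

P = $29.73

Social marginal cost = private MC + MEC = 26.07 + 4.68Q.
Set SMC = demand: 26.07 + 4.68Q = 31.97 - 2.86Q → Q* = 0.7825.
Consumer price on the demand curve at Q*: 31.97 − 2.86×0.7825 = 29.7321.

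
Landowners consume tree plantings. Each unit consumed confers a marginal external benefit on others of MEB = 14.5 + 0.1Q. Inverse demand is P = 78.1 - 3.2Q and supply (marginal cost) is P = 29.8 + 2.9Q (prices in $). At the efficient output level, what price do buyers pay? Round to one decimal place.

Social marginal benefit = demand + MEB = 92.6 - 3.1Q.
Set SMB = MC: 92.6 - 3.1Q = 29.8 + 2.9Q → Q* = 10.4667.
Consumer price on the demand curve at Q*: 78.1 − 3.2×10.4667 = 44.6066.

P = $44.6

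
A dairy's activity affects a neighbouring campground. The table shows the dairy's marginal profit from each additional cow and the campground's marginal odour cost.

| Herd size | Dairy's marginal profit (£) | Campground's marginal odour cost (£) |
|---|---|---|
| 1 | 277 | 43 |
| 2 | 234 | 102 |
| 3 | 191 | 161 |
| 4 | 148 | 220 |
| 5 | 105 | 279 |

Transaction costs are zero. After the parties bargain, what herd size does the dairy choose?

Bargaining reaches the level where marginal profit last exceeds marginal odour cost.
That holds through level 3 (191 ≥ 161) but not at 4 (148 < 220).

3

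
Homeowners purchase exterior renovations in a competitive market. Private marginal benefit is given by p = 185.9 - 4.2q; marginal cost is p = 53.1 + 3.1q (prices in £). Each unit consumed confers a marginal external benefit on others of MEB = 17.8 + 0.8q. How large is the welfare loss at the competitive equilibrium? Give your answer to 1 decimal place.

DWL = £80.5

Market equilibrium (private): 53.1 + 3.1q = 185.9 - 4.2q → q_m = 18.1918.
Social marginal benefit = demand + MEB = 203.7 - 3.4q.
Set SMB = MC: 203.7 - 3.4q = 53.1 + 3.1q → q* = 23.1692.
Between q* and q_m the wedge SMB − MC runs linearly from 0 to MEB(q_m), so the loss is a triangle.
DWL = ½ × 4.9774 × 32.3534 = 80.5179.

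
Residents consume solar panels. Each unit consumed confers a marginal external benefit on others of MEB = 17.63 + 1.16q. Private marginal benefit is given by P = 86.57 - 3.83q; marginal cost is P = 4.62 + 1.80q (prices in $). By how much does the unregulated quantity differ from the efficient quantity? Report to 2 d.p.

Market equilibrium (private): 4.62 + 1.80q = 86.57 - 3.83q → q_m = 14.5560.
Social marginal benefit = demand + MEB = 104.20 - 2.67q.
Set SMB = MC: 104.20 - 2.67q = 4.62 + 1.80q → q* = 22.2774.
Gap = |14.5560 − 22.2774| = 7.7214.

7.72 units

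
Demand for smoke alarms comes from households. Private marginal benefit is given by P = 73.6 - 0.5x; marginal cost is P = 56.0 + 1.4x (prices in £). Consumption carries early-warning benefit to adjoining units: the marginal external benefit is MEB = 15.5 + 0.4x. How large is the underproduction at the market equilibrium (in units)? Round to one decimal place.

12.8 units

Market equilibrium (private): 56.0 + 1.4x = 73.6 - 0.5x → x_m = 9.2632.
Social marginal benefit = demand + MEB = 89.1 - 0.1x.
Set SMB = MC: 89.1 - 0.1x = 56.0 + 1.4x → x* = 22.0667.
Gap = |9.2632 − 22.0667| = 12.8035.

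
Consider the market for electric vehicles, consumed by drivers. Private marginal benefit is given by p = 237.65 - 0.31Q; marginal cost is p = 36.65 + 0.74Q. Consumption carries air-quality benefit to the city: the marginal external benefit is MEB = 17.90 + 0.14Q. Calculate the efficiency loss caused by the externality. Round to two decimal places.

Market equilibrium (private): 36.65 + 0.74Q = 237.65 - 0.31Q → Q_m = 191.4286.
Social marginal benefit = demand + MEB = 255.55 - 0.17Q.
Set SMB = MC: 255.55 - 0.17Q = 36.65 + 0.74Q → Q* = 240.5495.
Between Q* and Q_m the wedge SMB − MC runs linearly from 0 to MEB(Q_m), so the loss is a triangle.
DWL = ½ × 49.1209 × 44.7000 = 1097.8521.

DWL = 1097.85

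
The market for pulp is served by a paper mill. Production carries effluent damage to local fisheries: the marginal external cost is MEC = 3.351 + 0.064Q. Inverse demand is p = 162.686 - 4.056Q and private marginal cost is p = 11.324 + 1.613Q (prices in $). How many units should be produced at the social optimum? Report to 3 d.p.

Q* = 25.817

Social marginal cost = private MC + MEC = 14.675 + 1.677Q.
Set SMC = demand: 14.675 + 1.677Q = 162.686 - 4.056Q → Q* = 25.8174.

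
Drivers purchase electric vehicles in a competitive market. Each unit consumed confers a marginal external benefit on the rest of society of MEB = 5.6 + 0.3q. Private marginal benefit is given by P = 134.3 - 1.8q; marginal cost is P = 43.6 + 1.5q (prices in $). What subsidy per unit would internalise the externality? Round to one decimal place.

subsidy = $15.2 per unit

Social marginal benefit = demand + MEB = 139.9 - 1.5q.
Set SMB = MC: 139.9 - 1.5q = 43.6 + 1.5q → q* = 32.1000.
The Pigouvian subsidy equals MEB at q*: 5.6 + 0.3×32.1000 = 15.2300.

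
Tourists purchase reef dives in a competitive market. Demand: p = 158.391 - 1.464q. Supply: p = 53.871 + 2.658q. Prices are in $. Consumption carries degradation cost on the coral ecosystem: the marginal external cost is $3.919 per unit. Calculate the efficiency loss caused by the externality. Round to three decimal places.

Market equilibrium (private): 53.871 + 2.658q = 158.391 - 1.464q → q_m = 25.3566.
Social marginal benefit = demand − MEC = 154.472 - 1.464q.
Set SMB = MC: 154.472 - 1.464q = 53.871 + 2.658q → q* = 24.4059.
The welfare-loss triangle has base |q_m − q*| and height MEC(q_m) (the vertical gap between SMB and MC is zero at q* and MEC at q_m).
DWL = ½ × 0.9507 × 3.9190 = 1.8629.

DWL = $1.863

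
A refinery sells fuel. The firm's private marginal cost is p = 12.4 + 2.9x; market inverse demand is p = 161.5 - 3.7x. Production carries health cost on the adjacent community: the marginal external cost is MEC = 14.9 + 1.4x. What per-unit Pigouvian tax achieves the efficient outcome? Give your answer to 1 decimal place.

tax = 38.4 per unit

Social marginal cost = private MC + MEC = 27.3 + 4.3x.
Set SMC = demand: 27.3 + 4.3x = 161.5 - 3.7x → x* = 16.7750.
The Pigouvian tax equals MEC at x*: 14.9 + 1.4×16.7750 = 38.3850.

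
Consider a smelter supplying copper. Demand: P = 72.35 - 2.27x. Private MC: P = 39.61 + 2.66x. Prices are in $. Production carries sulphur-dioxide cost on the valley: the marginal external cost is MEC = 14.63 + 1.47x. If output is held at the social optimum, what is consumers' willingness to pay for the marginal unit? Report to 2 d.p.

Social marginal cost = private MC + MEC = 54.24 + 4.13x.
Set SMC = demand: 54.24 + 4.13x = 72.35 - 2.27x → x* = 2.8297.
Consumer price on the demand curve at x*: 72.35 − 2.27×2.8297 = 65.9266.

P = $65.93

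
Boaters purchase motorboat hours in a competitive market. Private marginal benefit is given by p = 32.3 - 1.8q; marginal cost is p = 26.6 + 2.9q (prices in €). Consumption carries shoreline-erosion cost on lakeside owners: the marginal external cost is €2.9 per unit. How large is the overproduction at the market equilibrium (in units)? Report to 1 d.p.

0.6 units

Market equilibrium (private): 26.6 + 2.9q = 32.3 - 1.8q → q_m = 1.2128.
Social marginal benefit = demand − MEC = 29.4 - 1.8q.
Set SMB = MC: 29.4 - 1.8q = 26.6 + 2.9q → q* = 0.5957.
Gap = |1.2128 − 0.5957| = 0.6171.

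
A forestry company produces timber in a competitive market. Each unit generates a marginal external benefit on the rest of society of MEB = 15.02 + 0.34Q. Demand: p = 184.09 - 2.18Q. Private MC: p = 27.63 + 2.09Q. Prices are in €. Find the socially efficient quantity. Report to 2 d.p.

Q* = 43.63

Social marginal cost = private MC − MEB = 12.61 + 1.75Q.
Set SMC = demand: 12.61 + 1.75Q = 184.09 - 2.18Q → Q* = 43.6336.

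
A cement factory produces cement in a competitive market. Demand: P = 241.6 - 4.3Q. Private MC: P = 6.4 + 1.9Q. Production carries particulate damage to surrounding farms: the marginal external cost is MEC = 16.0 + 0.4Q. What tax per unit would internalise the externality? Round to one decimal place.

Social marginal cost = private MC + MEC = 22.4 + 2.3Q.
Set SMC = demand: 22.4 + 2.3Q = 241.6 - 4.3Q → Q* = 33.2121.
The Pigouvian tax equals MEC at Q*: 16.0 + 0.4×33.2121 = 29.2848.

tax = 29.3 per unit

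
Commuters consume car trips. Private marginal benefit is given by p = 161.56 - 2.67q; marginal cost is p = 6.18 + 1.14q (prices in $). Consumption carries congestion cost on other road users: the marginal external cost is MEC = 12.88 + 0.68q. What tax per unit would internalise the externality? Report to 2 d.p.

tax = $34.46 per unit

Social marginal benefit = demand − MEC = 148.68 - 3.35q.
Set SMB = MC: 148.68 - 3.35q = 6.18 + 1.14q → q* = 31.7372.
The Pigouvian tax equals MEC at q*: 12.88 + 0.68×31.7372 = 34.4613.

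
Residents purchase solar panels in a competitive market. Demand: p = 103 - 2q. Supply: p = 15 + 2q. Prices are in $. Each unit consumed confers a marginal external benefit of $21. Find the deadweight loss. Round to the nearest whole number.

DWL = $55

Market equilibrium (private): 15 + 2q = 103 - 2q → q_m = 22.0000.
Social marginal benefit = demand + MEB = 124 - 2q.
Set SMB = MC: 124 - 2q = 15 + 2q → q* = 27.2500.
Height of the DWL triangle at q_m is SMB(q_m) − MC(q_m) = MEB(q_m) = 21.0000.
DWL = ½ × 5.2500 × 21.0000 = 55.1250.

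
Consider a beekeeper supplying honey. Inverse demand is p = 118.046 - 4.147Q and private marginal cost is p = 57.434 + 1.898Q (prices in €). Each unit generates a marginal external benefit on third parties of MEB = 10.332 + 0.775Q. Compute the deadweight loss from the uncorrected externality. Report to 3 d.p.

Market equilibrium (private): 57.434 + 1.898Q = 118.046 - 4.147Q → Q_m = 10.0268.
Social marginal cost = private MC − MEB = 47.102 + 1.123Q.
Set SMC = demand: 47.102 + 1.123Q = 118.046 - 4.147Q → Q* = 13.4619.
The loss is the area between SMC and demand from Q* to Q_m; with linear curves that's a triangle of height MEB(Q_m).
DWL = ½ × 3.4351 × 18.1028 = 31.0925.

DWL = €31.092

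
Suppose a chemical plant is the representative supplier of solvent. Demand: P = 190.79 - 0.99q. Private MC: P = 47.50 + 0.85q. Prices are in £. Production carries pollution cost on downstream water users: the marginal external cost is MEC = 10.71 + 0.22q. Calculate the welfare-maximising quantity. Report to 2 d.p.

q* = 64.36

Social marginal cost = private MC + MEC = 58.21 + 1.07q.
Set SMC = demand: 58.21 + 1.07q = 190.79 - 0.99q → q* = 64.3592.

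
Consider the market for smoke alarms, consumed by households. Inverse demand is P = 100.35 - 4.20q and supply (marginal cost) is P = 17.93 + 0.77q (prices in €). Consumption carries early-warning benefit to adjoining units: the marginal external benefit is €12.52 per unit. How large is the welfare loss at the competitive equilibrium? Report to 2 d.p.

DWL = €15.77

Market equilibrium (private): 17.93 + 0.77q = 100.35 - 4.20q → q_m = 16.5835.
Social marginal benefit = demand + MEB = 112.87 - 4.20q.
Set SMB = MC: 112.87 - 4.20q = 17.93 + 0.77q → q* = 19.1026.
The loss is the area between SMB and MC from q* to q_m; with linear curves that's a triangle of height MEB(q_m).
DWL = ½ × 2.5191 × 12.5200 = 15.7696.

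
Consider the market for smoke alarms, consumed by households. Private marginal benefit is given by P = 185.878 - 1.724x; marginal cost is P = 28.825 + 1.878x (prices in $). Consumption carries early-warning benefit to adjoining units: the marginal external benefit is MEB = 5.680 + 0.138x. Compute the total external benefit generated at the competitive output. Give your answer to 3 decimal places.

$378.833

Market equilibrium (private): 28.825 + 1.878x = 185.878 - 1.724x → x_m = 43.6016.
Total external benefit = ∫₀^{x_m} (5.680 + 0.138x) dx = 5.680×43.6016 + ½×0.138×43.6016² = 378.8330.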